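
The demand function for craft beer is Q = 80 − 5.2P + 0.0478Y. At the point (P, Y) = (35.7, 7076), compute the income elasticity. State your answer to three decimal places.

At P = 35.7, Y = 7076: Q = 232.593.
Holding P constant, ∂Q/∂Y = 0.0478.
η_Y = (∂Q/∂Y)·(Y/Q) = 0.0478 × (7076/232.593) = 1.454.

1.454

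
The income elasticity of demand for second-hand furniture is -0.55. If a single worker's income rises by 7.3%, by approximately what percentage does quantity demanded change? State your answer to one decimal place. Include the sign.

%ΔQ ≈ η × %ΔI = -0.55 × 7.3% = -4.0%.

-4.0%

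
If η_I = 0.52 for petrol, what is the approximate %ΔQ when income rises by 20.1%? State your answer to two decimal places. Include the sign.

%ΔQ ≈ η × %ΔI = 0.52 × 20.1% = 10.45%.

10.45%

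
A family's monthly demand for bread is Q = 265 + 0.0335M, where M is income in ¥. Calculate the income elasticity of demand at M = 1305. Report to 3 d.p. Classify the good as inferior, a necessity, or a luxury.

At M = 1305: Q = 308.718.
dQ/dM = 0.0335.
η = (dQ/dM)·(M/Q) = 0.0335 × (1305/308.718) = 0.142.
Since 0 < η < 1, the good is a necessity.

0.142 (necessity)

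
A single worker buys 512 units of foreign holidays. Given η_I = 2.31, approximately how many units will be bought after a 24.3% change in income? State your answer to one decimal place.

799.4

%ΔQ ≈ η × %ΔI = 2.31 × 24.3% = 56.133%.
New Q ≈ 512 × (1 + 0.56133) = 799.4.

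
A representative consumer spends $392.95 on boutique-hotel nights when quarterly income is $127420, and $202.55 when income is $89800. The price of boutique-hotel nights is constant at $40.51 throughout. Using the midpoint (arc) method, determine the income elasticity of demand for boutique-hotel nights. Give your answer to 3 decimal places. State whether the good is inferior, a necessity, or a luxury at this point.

1.846 (luxury)

With a constant price, Q₁ = 392.95/40.51 = 9.700 and Q₂ = 202.55/40.51 = 5.000 (equivalently, work directly with expenditure since P cancels).
Midpoint %ΔQ = (202.55 − 392.95)/297.75 = -0.63946; midpoint %ΔI = (89800 − 127420)/108610 = -0.34638.
η = -0.63946 / -0.34638 = 1.846.
η > 1 ⇒ luxury.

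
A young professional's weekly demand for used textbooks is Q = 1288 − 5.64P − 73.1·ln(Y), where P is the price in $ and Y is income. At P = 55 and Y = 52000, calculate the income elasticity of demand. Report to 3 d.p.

At P = 55, Y = 52000: Q = 184.007.
Holding P constant, ∂Q/∂Y = -73.1/Y = -0.00140577.
η_Y = (∂Q/∂Y)·(Y/Q) = -0.00140577 × (52000/184.007) = -0.397.

-0.397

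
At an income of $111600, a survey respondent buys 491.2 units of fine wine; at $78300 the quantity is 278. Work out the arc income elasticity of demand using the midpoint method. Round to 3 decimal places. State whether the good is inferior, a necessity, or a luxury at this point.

ΔQ = 278 − 491.2 = -213.2; midpoint Q̄ = (491.2 + 278)/2 = 384.6.
ΔI = 78300 − 111600 = -33300; midpoint Ī = (111600 + 78300)/2 = 94950.
η = (ΔQ/Q̄) ÷ (ΔI/Ī) = (-213.2/384.6) ÷ (-33300/94950) = 1.581.
η > 1 ⇒ luxury.

1.581 (luxury)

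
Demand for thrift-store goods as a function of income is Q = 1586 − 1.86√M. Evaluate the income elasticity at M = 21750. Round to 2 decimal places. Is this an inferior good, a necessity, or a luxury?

At M = 21750: Q = 1311.689.
dQ/dM = -1.86/(2√M) = -0.00630599 at this income.
η = (dQ/dM)·(M/Q) = -0.00630599 × (21750/1311.689) = -0.10.
Since η < 0, the good is an inferior good.

-0.10 (inferior good)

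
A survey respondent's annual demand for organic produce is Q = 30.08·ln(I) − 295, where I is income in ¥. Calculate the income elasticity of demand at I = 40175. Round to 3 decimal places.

At I = 40175: Q = 23.878.
dQ/dI = 30.08/I = 0.000748724 at this income.
η = (dQ/dI)·(I/Q) = 0.000748724 × (40175/23.878) = 1.260.

1.260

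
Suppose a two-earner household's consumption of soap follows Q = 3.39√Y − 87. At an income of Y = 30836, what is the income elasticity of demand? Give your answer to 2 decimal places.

At Y = 30836: Q = 508.290.
dQ/dY = 3.39/(2√Y) = 0.00965252 at this income.
η = (dQ/dY)·(Y/Q) = 0.00965252 × (30836/508.290) = 0.59.

0.59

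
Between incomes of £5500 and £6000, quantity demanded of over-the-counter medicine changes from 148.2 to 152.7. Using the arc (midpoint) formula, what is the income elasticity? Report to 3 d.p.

ΔQ = 152.7 − 148.2 = 4.5; midpoint Q̄ = (148.2 + 152.7)/2 = 150.45.
ΔI = 6000 − 5500 = 500; midpoint Ī = (5500 + 6000)/2 = 5750.
η = (ΔQ/Q̄) ÷ (ΔI/Ī) = (4.5/150.45) ÷ (500/5750) = 0.344.

0.344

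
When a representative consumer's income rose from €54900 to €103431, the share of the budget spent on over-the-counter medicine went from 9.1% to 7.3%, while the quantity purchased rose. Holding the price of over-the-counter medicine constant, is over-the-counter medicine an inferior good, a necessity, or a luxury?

necessity

Quantity rises but the budget share falls as income rises, so 0 < η < 1.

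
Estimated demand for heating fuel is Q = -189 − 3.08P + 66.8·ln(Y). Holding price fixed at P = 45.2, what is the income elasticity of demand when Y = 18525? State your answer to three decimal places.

0.204

At P = 45.2, Y = 18525: Q = 328.219.
Holding P constant, ∂Q/∂Y = 66.8/Y = 0.00360594.
η_Y = (∂Q/∂Y)·(Y/Q) = 0.00360594 × (18525/328.219) = 0.204.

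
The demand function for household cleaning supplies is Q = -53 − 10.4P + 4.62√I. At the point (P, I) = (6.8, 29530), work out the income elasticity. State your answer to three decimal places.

0.592

At P = 6.8, I = 29530: Q = 670.194.
Holding P constant, ∂Q/∂I = 4.62/(2√I) = 0.0134425.
η_I = (∂Q/∂I)·(I/Q) = 0.0134425 × (29530/670.194) = 0.592.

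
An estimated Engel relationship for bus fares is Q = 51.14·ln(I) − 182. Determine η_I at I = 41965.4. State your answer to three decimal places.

0.141

At I = 41965.4: Q = 362.365.
dQ/dI = 51.14/I = 0.00121862 at this income.
η = (dQ/dI)·(I/Q) = 0.00121862 × (41965.4/362.365) = 0.141.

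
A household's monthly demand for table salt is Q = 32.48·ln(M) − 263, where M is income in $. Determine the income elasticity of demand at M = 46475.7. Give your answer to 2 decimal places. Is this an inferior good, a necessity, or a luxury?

0.38 (necessity)

At M = 46475.7: Q = 86.052.
dQ/dM = 32.48/M = 0.00069886 at this income.
η = (dQ/dM)·(M/Q) = 0.00069886 × (46475.7/86.052) = 0.38.
Since 0 < η < 1, the good is a necessity.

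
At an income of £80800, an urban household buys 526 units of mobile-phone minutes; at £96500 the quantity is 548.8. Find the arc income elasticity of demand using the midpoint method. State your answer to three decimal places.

ΔQ = 548.8 − 526 = 22.8; midpoint Q̄ = (526 + 548.8)/2 = 537.4.
ΔI = 96500 − 80800 = 15700; midpoint Ī = (80800 + 96500)/2 = 88650.
η = (ΔQ/Q̄) ÷ (ΔI/Ī) = (22.8/537.4) ÷ (15700/88650) = 0.240.

0.240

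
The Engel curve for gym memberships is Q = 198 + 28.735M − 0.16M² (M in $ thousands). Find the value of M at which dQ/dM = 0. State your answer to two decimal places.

89.80

dQ/dM = 28.735 − 0.32M.
The good is inferior where dQ/dM < 0. Setting dQ/dM = 0 gives M = 28.735 / 0.32 = 89.80.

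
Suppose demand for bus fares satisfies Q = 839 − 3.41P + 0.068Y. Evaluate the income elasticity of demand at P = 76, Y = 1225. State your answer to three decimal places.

0.126

At P = 76, Y = 1225: Q = 663.140.
Holding P constant, ∂Q/∂Y = 0.068.
η_Y = (∂Q/∂Y)·(Y/Q) = 0.068 × (1225/663.140) = 0.126.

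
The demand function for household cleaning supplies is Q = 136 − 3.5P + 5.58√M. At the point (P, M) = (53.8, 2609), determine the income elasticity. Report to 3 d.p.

0.612

At P = 53.8, M = 2609: Q = 232.717.
Holding P constant, ∂Q/∂M = 5.58/(2√M) = 0.0546219.
η_M = (∂Q/∂M)·(M/Q) = 0.0546219 × (2609/232.717) = 0.612.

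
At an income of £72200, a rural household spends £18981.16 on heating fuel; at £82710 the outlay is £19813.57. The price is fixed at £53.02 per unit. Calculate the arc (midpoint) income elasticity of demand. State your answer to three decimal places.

With a constant price, Q₁ = 18981.16/53.02 = 358.000 and Q₂ = 19813.57/53.02 = 373.700 (equivalently, work directly with expenditure since P cancels).
Midpoint %ΔQ = (19813.57 − 18981.16)/19397.36 = 0.04291; midpoint %ΔI = (82710 − 72200)/77455 = 0.13569.
η = 0.04291 / 0.13569 = 0.316.

0.316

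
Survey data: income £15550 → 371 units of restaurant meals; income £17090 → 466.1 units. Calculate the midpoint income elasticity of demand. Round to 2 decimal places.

ΔQ = 466.1 − 371 = 95.1; midpoint Q̄ = (371 + 466.1)/2 = 418.55.
ΔI = 17090 − 15550 = 1540; midpoint Ī = (15550 + 17090)/2 = 16320.
η = (ΔQ/Q̄) ÷ (ΔI/Ī) = (95.1/418.55) ÷ (1540/16320) = 2.41.

2.41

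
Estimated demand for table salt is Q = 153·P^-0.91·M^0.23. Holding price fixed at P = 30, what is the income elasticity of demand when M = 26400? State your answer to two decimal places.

0.23

For a multiplicative demand Q = A·P^α·M^β, the income elasticity is β everywhere.
Here β = 0.23, so η = 0.23.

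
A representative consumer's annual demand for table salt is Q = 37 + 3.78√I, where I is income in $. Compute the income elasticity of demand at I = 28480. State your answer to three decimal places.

At I = 28480: Q = 674.913.
dQ/dI = 3.78/(2√I) = 0.0111993 at this income.
η = (dQ/dI)·(I/Q) = 0.0111993 × (28480/674.913) = 0.473.

0.473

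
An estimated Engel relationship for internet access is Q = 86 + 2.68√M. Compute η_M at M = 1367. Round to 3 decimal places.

0.268

At M = 1367: Q = 185.088.
dQ/dM = 2.68/(2√M) = 0.0362427 at this income.
η = (dQ/dM)·(M/Q) = 0.0362427 × (1367/185.088) = 0.268.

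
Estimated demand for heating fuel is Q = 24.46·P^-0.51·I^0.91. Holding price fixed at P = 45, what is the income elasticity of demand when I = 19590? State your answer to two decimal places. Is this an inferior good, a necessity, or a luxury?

0.91 (necessity)

For a multiplicative demand Q = A·P^α·I^β, the income elasticity is β everywhere.
Here β = 0.91, so η = 0.91.
Since 0 < η < 1, this is a necessity.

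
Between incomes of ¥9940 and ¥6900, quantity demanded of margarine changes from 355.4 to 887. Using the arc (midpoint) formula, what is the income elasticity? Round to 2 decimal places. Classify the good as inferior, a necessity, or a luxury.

ΔQ = 887 − 355.4 = 531.6; midpoint Q̄ = (355.4 + 887)/2 = 621.2.
ΔI = 6900 − 9940 = -3040; midpoint Ī = (9940 + 6900)/2 = 8420.
η = (ΔQ/Q̄) ÷ (ΔI/Ī) = (531.6/621.2) ÷ (-3040/8420) = -2.37.
η < 0 ⇒ inferior good.

-2.37 (inferior good)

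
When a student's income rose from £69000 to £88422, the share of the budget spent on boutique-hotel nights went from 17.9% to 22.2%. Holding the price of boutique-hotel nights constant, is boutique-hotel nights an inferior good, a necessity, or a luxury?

The budget share rises as income rises, so η > 1.

luxury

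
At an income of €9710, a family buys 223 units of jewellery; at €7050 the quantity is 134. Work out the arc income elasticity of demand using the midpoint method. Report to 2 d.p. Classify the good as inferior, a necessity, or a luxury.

1.57 (luxury)

ΔQ = 134 − 223 = -89; midpoint Q̄ = (223 + 134)/2 = 178.5.
ΔI = 7050 − 9710 = -2660; midpoint Ī = (9710 + 7050)/2 = 8380.
η = (ΔQ/Q̄) ÷ (ΔI/Ī) = (-89/178.5) ÷ (-2660/8380) = 1.57.
η > 1 ⇒ luxury.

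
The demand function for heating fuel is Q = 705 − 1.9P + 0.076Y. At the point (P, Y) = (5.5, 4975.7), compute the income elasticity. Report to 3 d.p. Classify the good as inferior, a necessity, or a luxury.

At P = 5.5, Y = 4975.7: Q = 1072.703.
Holding P constant, ∂Q/∂Y = 0.076.
η_Y = (∂Q/∂Y)·(Y/Q) = 0.076 × (4975.7/1072.703) = 0.353.
Since 0 < η < 1, this is a necessity.

0.353 (necessity)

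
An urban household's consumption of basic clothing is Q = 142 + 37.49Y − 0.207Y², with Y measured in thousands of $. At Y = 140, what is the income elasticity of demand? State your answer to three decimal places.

At Y = 140: Q = 1333.4000.
dQ/dY = 37.49 − 0.414Y = -20.47000.
η = (dQ/dY)·(Y/Q) = -20.47000 × (140/1333.4000) = -2.149.

-2.149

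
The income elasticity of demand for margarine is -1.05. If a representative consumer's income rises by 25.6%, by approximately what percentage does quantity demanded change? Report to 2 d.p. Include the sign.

-26.88%

%ΔQ ≈ η × %ΔI = -1.05 × 25.6% = -26.88%.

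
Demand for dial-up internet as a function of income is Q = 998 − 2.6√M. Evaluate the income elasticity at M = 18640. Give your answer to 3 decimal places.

At M = 18640: Q = 643.026.
dQ/dM = -2.6/(2√M) = -0.00952183 at this income.
η = (dQ/dM)·(M/Q) = -0.00952183 × (18640/643.026) = -0.276.

-0.276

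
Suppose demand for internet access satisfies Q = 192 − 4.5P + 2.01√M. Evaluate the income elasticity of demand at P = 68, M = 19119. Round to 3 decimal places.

0.848

At P = 68, M = 19119: Q = 163.926.
Holding P constant, ∂Q/∂M = 2.01/(2√M) = 0.00726831.
η_M = (∂Q/∂M)·(M/Q) = 0.00726831 × (19119/163.926) = 0.848.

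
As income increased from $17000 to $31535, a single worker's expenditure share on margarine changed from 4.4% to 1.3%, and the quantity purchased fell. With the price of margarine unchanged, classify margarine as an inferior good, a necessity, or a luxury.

inferior good

Quantity demanded falls as income rises, so η < 0.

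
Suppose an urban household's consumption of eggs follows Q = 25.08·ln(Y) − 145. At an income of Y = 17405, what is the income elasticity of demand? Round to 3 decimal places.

0.251

At Y = 17405: Q = 99.894.
dQ/dY = 25.08/Y = 0.00144097 at this income.
η = (dQ/dY)·(Y/Q) = 0.00144097 × (17405/99.894) = 0.251.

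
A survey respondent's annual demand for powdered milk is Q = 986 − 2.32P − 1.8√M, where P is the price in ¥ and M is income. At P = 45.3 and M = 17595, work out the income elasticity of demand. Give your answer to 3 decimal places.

-0.186

At P = 45.3, M = 17595: Q = 642.141.
Holding P constant, ∂Q/∂M = -1.8/(2√M) = -0.00678497.
η_M = (∂Q/∂M)·(M/Q) = -0.00678497 × (17595/642.141) = -0.186.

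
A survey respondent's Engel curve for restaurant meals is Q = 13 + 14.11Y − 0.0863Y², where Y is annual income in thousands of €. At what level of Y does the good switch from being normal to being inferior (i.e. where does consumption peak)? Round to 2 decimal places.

81.75

dQ/dY = 14.11 − 0.1726Y.
The good is inferior where dQ/dY < 0. Setting dQ/dY = 0 gives Y = 14.11 / 0.1726 = 81.75.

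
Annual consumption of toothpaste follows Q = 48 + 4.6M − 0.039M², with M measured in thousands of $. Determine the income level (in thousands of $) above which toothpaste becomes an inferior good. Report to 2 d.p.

dQ/dM = 4.6 − 0.078M.
The good is inferior where dQ/dM < 0. Setting dQ/dM = 0 gives M = 4.6 / 0.078 = 58.97.

58.97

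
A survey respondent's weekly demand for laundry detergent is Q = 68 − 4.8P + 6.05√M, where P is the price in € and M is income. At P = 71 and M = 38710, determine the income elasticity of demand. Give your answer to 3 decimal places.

At P = 71, M = 38710: Q = 917.529.
Holding P constant, ∂Q/∂M = 6.05/(2√M) = 0.015375.
η_M = (∂Q/∂M)·(M/Q) = 0.015375 × (38710/917.529) = 0.649.

0.649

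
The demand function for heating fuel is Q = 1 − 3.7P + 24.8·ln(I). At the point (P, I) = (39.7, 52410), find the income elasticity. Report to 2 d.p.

At P = 39.7, I = 52410: Q = 123.608.
Holding P constant, ∂Q/∂I = 24.8/I = 0.000473192.
η_I = (∂Q/∂I)·(I/Q) = 0.000473192 × (52410/123.608) = 0.20.

0.20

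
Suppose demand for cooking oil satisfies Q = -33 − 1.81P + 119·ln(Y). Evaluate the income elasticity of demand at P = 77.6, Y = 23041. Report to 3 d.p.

0.116

At P = 77.6, Y = 23041: Q = 1021.903.
Holding P constant, ∂Q/∂Y = 119/Y = 0.00516471.
η_Y = (∂Q/∂Y)·(Y/Q) = 0.00516471 × (23041/1021.903) = 0.116.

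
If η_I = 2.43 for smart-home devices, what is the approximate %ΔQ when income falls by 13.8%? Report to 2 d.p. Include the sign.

-33.53%

%ΔQ ≈ η × %ΔI = 2.43 × (-13.8%) = -33.53%.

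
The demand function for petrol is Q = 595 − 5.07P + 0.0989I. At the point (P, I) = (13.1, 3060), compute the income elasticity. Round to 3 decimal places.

At P = 13.1, I = 3060: Q = 831.217.
Holding P constant, ∂Q/∂I = 0.0989.
η_I = (∂Q/∂I)·(I/Q) = 0.0989 × (3060/831.217) = 0.364.

0.364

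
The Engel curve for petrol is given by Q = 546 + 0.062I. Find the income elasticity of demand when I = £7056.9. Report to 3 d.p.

At I = 7056.9: Q = 983.528.
dQ/dI = 0.062.
η = (dQ/dI)·(I/Q) = 0.062 × (7056.9/983.528) = 0.445.

0.445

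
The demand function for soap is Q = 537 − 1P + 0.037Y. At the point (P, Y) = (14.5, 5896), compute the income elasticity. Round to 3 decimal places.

0.295

At P = 14.5, Y = 5896: Q = 740.652.
Holding P constant, ∂Q/∂Y = 0.037.
η_Y = (∂Q/∂Y)·(Y/Q) = 0.037 × (5896/740.652) = 0.295.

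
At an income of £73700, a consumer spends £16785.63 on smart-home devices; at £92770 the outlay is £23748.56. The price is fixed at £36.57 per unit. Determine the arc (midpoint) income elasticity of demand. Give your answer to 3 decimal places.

1.500

With a constant price, Q₁ = 16785.63/36.57 = 459.000 and Q₂ = 23748.56/36.57 = 649.400 (equivalently, work directly with expenditure since P cancels).
Midpoint %ΔQ = (23748.56 − 16785.63)/20267.10 = 0.34356; midpoint %ΔI = (92770 − 73700)/83235 = 0.22911.
η = 0.34356 / 0.22911 = 1.500.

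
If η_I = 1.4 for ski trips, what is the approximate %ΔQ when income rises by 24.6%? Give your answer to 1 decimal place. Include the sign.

%ΔQ ≈ η × %ΔI = 1.4 × 24.6% = 34.4%.

34.4%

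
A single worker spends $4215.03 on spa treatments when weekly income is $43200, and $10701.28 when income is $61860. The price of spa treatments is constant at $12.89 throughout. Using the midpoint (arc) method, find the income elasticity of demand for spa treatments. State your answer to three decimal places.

2.448

With a constant price, Q₁ = 4215.03/12.89 = 327.000 and Q₂ = 10701.28/12.89 = 830.200 (equivalently, work directly with expenditure since P cancels).
Midpoint %ΔQ = (10701.28 − 4215.03)/7458.16 = 0.86969; midpoint %ΔI = (61860 − 43200)/52530 = 0.35523.
η = 0.86969 / 0.35523 = 2.448.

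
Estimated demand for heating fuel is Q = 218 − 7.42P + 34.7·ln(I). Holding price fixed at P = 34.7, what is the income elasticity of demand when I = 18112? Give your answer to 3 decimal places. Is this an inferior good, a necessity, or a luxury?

At P = 34.7, I = 18112: Q = 300.736.
Holding P constant, ∂Q/∂I = 34.7/I = 0.00191586.
η_I = (∂Q/∂I)·(I/Q) = 0.00191586 × (18112/300.736) = 0.115.
Since 0 < η < 1, this is a necessity.

0.115 (necessity)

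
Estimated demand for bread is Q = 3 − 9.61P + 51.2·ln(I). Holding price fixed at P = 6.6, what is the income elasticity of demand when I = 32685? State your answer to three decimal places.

0.109

At P = 6.6, I = 32685: Q = 471.781.
Holding P constant, ∂Q/∂I = 51.2/I = 0.00156647.
η_I = (∂Q/∂I)·(I/Q) = 0.00156647 × (32685/471.781) = 0.109.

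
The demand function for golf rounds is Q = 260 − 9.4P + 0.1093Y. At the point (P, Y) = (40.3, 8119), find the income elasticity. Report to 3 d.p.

At P = 40.3, Y = 8119: Q = 768.587.
Holding P constant, ∂Q/∂Y = 0.1093.
η_Y = (∂Q/∂Y)·(Y/Q) = 0.1093 × (8119/768.587) = 1.155.

1.155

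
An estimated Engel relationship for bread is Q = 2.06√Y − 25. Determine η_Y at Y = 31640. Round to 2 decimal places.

0.54

At Y = 31640: Q = 341.425.
dQ/dY = 2.06/(2√Y) = 0.00579054 at this income.
η = (dQ/dY)·(Y/Q) = 0.00579054 × (31640/341.425) = 0.54.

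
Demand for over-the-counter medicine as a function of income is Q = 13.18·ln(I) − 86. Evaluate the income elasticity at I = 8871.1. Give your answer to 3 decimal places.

At I = 8871.1: Q = 33.814.
dQ/dI = 13.18/I = 0.00148572 at this income.
η = (dQ/dI)·(I/Q) = 0.00148572 × (8871.1/33.814) = 0.390.

0.390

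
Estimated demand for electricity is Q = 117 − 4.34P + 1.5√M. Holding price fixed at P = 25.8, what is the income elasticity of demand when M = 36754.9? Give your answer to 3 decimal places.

0.491

At P = 25.8, M = 36754.9: Q = 292.602.
Holding P constant, ∂Q/∂M = 1.5/(2√M) = 0.00391204.
η_M = (∂Q/∂M)·(M/Q) = 0.00391204 × (36754.9/292.602) = 0.491.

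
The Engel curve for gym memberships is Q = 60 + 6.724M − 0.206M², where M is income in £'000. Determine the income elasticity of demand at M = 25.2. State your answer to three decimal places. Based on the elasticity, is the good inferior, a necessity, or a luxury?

At M = 25.2: Q = 98.6266.
dQ/dM = 6.724 − 0.412M = -3.65840.
η = (dQ/dM)·(M/Q) = -3.65840 × (25.2/98.6266) = -0.935.
η < 0 ⇒ inferior good.

-0.935 (inferior good)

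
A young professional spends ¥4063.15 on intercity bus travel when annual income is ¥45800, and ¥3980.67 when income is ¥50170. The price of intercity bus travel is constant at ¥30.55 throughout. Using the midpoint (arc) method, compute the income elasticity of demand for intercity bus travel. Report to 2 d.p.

With a constant price, Q₁ = 4063.15/30.55 = 133.000 and Q₂ = 3980.67/30.55 = 130.300 (equivalently, work directly with expenditure since P cancels).
Midpoint %ΔQ = (3980.67 − 4063.15)/4021.91 = -0.02051; midpoint %ΔI = (50170 − 45800)/47985 = 0.09107.
η = -0.02051 / 0.09107 = -0.23.

-0.23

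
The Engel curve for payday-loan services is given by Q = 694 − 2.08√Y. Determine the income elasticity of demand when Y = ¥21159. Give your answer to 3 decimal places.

-0.386

At Y = 21159: Q = 391.440.
dQ/dY = -2.08/(2√Y) = -0.00714967 at this income.
η = (dQ/dY)·(Y/Q) = -0.00714967 × (21159/391.440) = -0.386.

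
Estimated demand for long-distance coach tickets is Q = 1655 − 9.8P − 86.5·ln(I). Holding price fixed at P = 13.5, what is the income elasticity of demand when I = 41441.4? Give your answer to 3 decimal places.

-0.143

At P = 13.5, I = 41441.4: Q = 603.029.
Holding P constant, ∂Q/∂I = -86.5/I = -0.00208728.
η_I = (∂Q/∂I)·(I/Q) = -0.00208728 × (41441.4/603.029) = -0.143.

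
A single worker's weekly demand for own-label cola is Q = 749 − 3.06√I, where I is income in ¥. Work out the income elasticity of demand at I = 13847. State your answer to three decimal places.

At I = 13847: Q = 388.920.
dQ/dI = -3.06/(2√I) = -0.0130021 at this income.
η = (dQ/dI)·(I/Q) = -0.0130021 × (13847/388.920) = -0.463.

-0.463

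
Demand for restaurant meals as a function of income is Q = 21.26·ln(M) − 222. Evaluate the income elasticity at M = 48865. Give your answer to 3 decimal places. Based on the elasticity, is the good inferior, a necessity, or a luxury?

2.820 (luxury)

At M = 48865: Q = 7.540.
dQ/dM = 21.26/M = 0.000435076 at this income.
η = (dQ/dM)·(M/Q) = 0.000435076 × (48865/7.540) = 2.820.
Since η > 1, the good is a luxury.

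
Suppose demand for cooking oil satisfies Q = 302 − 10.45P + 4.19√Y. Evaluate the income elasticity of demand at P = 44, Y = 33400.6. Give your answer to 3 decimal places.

0.630

At P = 44, Y = 33400.6: Q = 607.957.
Holding P constant, ∂Q/∂Y = 4.19/(2√Y) = 0.0114632.
η_Y = (∂Q/∂Y)·(Y/Q) = 0.0114632 × (33400.6/607.957) = 0.630.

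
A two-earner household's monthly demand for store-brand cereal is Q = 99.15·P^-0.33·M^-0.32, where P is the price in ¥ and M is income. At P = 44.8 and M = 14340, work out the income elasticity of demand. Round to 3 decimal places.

For a multiplicative demand Q = A·P^α·M^β, the income elasticity is β everywhere.
Here β = -0.32, so η = -0.320.

-0.320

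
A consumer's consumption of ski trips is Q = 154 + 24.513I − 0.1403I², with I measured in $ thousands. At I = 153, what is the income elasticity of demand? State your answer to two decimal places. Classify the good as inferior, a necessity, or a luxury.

-4.54 (inferior good)

At I = 153: Q = 620.2063.
dQ/dI = 24.513 − 0.2806I = -18.41880.
η = (dQ/dI)·(I/Q) = -18.41880 × (153/620.2063) = -4.54.
η < 0 ⇒ inferior good.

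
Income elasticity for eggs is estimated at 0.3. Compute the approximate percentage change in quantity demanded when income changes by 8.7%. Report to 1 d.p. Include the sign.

2.6%

%ΔQ ≈ η × %ΔI = 0.3 × 8.7% = 2.6%.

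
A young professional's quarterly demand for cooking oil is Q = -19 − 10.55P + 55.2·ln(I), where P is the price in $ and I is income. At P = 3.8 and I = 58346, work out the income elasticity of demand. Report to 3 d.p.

0.101

At P = 3.8, I = 58346: Q = 546.683.
Holding P constant, ∂Q/∂I = 55.2/I = 0.00094608.
η_I = (∂Q/∂I)·(I/Q) = 0.00094608 × (58346/546.683) = 0.101.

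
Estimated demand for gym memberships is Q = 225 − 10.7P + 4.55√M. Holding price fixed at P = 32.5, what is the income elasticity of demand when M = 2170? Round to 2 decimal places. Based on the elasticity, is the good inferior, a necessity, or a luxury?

At P = 32.5, M = 2170: Q = 89.204.
Holding P constant, ∂Q/∂M = 4.55/(2√M) = 0.0488373.
η_M = (∂Q/∂M)·(M/Q) = 0.0488373 × (2170/89.204) = 1.19.
Since η > 1, this is a luxury.

1.19 (luxury)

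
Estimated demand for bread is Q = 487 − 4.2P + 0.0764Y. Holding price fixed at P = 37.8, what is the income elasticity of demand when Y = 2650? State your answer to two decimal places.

0.38

At P = 37.8, Y = 2650: Q = 530.700.
Holding P constant, ∂Q/∂Y = 0.0764.
η_Y = (∂Q/∂Y)·(Y/Q) = 0.0764 × (2650/530.700) = 0.38.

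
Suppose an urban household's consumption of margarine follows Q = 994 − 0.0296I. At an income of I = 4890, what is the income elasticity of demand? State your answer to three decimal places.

-0.170

At I = 4890: Q = 849.256.
dQ/dI = −0.0296.
η = (dQ/dI)·(I/Q) = -0.0296 × (4890/849.256) = -0.170.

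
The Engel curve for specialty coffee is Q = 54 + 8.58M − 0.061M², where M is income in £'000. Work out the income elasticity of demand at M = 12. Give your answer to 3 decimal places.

At M = 12: Q = 148.1760.
dQ/dM = 8.58 − 0.122M = 7.11600.
η = (dQ/dM)·(M/Q) = 7.11600 × (12/148.1760) = 0.576.

0.576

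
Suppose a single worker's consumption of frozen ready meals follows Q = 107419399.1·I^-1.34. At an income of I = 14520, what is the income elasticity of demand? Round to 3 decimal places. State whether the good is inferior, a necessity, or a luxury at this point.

For Q = A·I^β the income elasticity is constant and equal to β.
Here β = -1.34, so η = -1.340.
Since η < 0, the good is an inferior good.

-1.340 (inferior good)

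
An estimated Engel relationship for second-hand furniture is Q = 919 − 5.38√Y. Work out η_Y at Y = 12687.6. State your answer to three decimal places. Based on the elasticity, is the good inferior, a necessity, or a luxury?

At Y = 12687.6: Q = 313.001.
dQ/dY = -5.38/(2√Y) = -0.0238816 at this income.
η = (dQ/dY)·(Y/Q) = -0.0238816 × (12687.6/313.001) = -0.968.
Since η < 0, the good is an inferior good.

-0.968 (inferior good)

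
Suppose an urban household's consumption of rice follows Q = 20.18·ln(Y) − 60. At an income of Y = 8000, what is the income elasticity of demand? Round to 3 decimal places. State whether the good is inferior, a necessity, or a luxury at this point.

0.166 (necessity)

At Y = 8000: Q = 121.362.
dQ/dY = 20.18/Y = 0.0025225 at this income.
η = (dQ/dY)·(Y/Q) = 0.0025225 × (8000/121.362) = 0.166.
Since 0 < η < 1, the good is a necessity.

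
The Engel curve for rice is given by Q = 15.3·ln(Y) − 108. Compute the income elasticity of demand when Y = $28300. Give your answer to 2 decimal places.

0.31

At Y = 28300: Q = 48.834.
dQ/dY = 15.3/Y = 0.000540636 at this income.
η = (dQ/dY)·(Y/Q) = 0.000540636 × (28300/48.834) = 0.31.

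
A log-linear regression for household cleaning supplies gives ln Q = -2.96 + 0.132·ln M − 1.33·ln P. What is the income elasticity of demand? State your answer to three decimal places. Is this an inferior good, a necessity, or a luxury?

0.132 (necessity)

In a log-linear demand, the coefficient on ln M is the income elasticity.
So η = 0.132.
0 < η < 1 ⇒ necessity.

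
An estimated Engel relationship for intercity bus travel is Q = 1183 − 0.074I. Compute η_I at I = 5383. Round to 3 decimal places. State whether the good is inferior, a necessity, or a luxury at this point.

-0.508 (inferior good)

At I = 5383: Q = 784.658.
dQ/dI = −0.074.
η = (dQ/dI)·(I/Q) = -0.074 × (5383/784.658) = -0.508.
Since η < 0, the good is an inferior good.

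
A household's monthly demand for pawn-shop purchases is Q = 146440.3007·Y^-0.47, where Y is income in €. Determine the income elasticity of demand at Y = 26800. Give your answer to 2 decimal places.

For Q = A·Y^β the income elasticity is constant and equal to β.
Here β = -0.47, so η = -0.47.

-0.47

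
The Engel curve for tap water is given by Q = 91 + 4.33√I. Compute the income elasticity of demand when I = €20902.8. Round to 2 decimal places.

At I = 20902.8: Q = 717.023.
dQ/dI = 4.33/(2√I) = 0.0149746 at this income.
η = (dQ/dI)·(I/Q) = 0.0149746 × (20902.8/717.023) = 0.44.

0.44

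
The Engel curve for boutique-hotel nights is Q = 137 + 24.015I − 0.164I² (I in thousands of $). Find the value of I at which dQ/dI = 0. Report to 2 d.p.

dQ/dI = 24.015 − 0.328I.
The good is inferior where dQ/dI < 0. Setting dQ/dI = 0 gives I = 24.015 / 0.328 = 73.22.

73.22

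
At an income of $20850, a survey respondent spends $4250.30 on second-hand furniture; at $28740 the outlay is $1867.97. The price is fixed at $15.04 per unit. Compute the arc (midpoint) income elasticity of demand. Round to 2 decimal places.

-2.45

With a constant price, Q₁ = 4250.30/15.04 = 282.600 and Q₂ = 1867.97/15.04 = 124.200 (equivalently, work directly with expenditure since P cancels).
Midpoint %ΔQ = (1867.97 − 4250.30)/3059.14 = -0.77876; midpoint %ΔI = (28740 − 20850)/24795 = 0.31821.
η = -0.77876 / 0.31821 = -2.45.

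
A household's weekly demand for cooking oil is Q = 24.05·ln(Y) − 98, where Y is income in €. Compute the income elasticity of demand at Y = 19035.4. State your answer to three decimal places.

At Y = 19035.4: Q = 138.990.
dQ/dY = 24.05/Y = 0.00126344 at this income.
η = (dQ/dY)·(Y/Q) = 0.00126344 × (19035.4/138.990) = 0.173.

0.173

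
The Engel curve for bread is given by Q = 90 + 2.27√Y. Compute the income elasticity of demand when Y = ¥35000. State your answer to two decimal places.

At Y = 35000: Q = 514.678.
dQ/dY = 2.27/(2√Y) = 0.00606683 at this income.
η = (dQ/dY)·(Y/Q) = 0.00606683 × (35000/514.678) = 0.41.

0.41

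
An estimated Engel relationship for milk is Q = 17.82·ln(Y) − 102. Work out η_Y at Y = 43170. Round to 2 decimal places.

0.20

At Y = 43170: Q = 88.191.
dQ/dY = 17.82/Y = 0.000412787 at this income.
η = (dQ/dY)·(Y/Q) = 0.000412787 × (43170/88.191) = 0.20.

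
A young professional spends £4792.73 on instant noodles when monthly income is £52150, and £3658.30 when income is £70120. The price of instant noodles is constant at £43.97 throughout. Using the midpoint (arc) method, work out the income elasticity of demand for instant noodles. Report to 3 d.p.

-0.913

With a constant price, Q₁ = 4792.73/43.97 = 109.000 and Q₂ = 3658.30/43.97 = 83.200 (equivalently, work directly with expenditure since P cancels).
Midpoint %ΔQ = (3658.30 − 4792.73)/4225.51 = -0.26847; midpoint %ΔI = (70120 − 52150)/61135 = 0.29394.
η = -0.26847 / 0.29394 = -0.913.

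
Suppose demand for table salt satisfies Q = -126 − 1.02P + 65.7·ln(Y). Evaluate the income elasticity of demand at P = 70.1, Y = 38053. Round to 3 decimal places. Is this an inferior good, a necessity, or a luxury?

0.133 (necessity)

At P = 70.1, Y = 38053: Q = 495.419.
Holding P constant, ∂Q/∂Y = 65.7/Y = 0.00172654.
η_Y = (∂Q/∂Y)·(Y/Q) = 0.00172654 × (38053/495.419) = 0.133.
Since 0 < η < 1, this is a necessity.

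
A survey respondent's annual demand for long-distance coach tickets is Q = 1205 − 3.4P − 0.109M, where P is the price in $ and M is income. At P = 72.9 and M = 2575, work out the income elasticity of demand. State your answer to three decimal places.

At P = 72.9, M = 2575: Q = 676.465.
Holding P constant, ∂Q/∂M = −0.109.
η_M = (∂Q/∂M)·(M/Q) = -0.109 × (2575/676.465) = -0.415.

-0.415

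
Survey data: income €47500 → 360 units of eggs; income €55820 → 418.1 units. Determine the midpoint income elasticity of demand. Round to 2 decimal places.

0.93

ΔQ = 418.1 − 360 = 58.1; midpoint Q̄ = (360 + 418.1)/2 = 389.05.
ΔI = 55820 − 47500 = 8320; midpoint Ī = (47500 + 55820)/2 = 51660.
η = (ΔQ/Q̄) ÷ (ΔI/Ī) = (58.1/389.05) ÷ (8320/51660) = 0.93.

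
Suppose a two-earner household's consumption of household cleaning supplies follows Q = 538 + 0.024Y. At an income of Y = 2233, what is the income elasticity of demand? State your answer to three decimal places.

At Y = 2233: Q = 591.592.
dQ/dY = 0.024.
η = (dQ/dY)·(Y/Q) = 0.024 × (2233/591.592) = 0.091.

0.091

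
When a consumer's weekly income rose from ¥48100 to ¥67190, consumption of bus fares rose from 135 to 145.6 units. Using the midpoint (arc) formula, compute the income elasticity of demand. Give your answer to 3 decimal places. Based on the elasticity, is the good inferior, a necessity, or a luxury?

0.228 (necessity)

ΔQ = 145.6 − 135 = 10.6; midpoint Q̄ = (135 + 145.6)/2 = 140.3.
ΔI = 67190 − 48100 = 19090; midpoint Ī = (48100 + 67190)/2 = 57645.
η = (ΔQ/Q̄) ÷ (ΔI/Ī) = (10.6/140.3) ÷ (19090/57645) = 0.228.
0 < η < 1 ⇒ necessity.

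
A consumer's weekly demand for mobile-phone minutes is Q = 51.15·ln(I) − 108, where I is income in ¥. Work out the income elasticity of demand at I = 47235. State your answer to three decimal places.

At I = 47235: Q = 442.522.
dQ/dI = 51.15/I = 0.00108288 at this income.
η = (dQ/dI)·(I/Q) = 0.00108288 × (47235/442.522) = 0.116.

0.116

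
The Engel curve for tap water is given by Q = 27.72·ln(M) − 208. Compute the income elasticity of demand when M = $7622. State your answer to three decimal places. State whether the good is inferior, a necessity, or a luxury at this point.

At M = 7622: Q = 39.783.
dQ/dM = 27.72/M = 0.00363684 at this income.
η = (dQ/dM)·(M/Q) = 0.00363684 × (7622/39.783) = 0.697.
Since 0 < η < 1, the good is a necessity.

0.697 (necessity)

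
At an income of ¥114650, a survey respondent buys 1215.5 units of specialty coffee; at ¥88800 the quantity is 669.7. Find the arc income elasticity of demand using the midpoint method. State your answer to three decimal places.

ΔQ = 669.7 − 1215.5 = -545.8; midpoint Q̄ = (1215.5 + 669.7)/2 = 942.6.
ΔI = 88800 − 114650 = -25850; midpoint Ī = (114650 + 88800)/2 = 101725.
η = (ΔQ/Q̄) ÷ (ΔI/Ī) = (-545.8/942.6) ÷ (-25850/101725) = 2.279.

2.279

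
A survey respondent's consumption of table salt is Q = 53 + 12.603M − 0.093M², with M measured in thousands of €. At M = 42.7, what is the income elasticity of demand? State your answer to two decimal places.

At M = 42.7: Q = 421.5821.
dQ/dM = 12.603 − 0.186M = 4.66080.
η = (dQ/dM)·(M/Q) = 4.66080 × (42.7/421.5821) = 0.47.

0.47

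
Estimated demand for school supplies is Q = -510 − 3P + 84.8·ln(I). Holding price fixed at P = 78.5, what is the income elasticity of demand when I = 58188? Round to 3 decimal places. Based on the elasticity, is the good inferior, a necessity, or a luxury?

At P = 78.5, I = 58188: Q = 184.878.
Holding P constant, ∂Q/∂I = 84.8/I = 0.00145735.
η_I = (∂Q/∂I)·(I/Q) = 0.00145735 × (58188/184.878) = 0.459.
Since 0 < η < 1, this is a necessity.

0.459 (necessity)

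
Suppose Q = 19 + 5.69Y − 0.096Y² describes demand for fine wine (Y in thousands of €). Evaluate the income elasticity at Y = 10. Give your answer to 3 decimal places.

0.569

At Y = 10: Q = 66.3000.
dQ/dY = 5.69 − 0.192Y = 3.77000.
η = (dQ/dY)·(Y/Q) = 3.77000 × (10/66.3000) = 0.569.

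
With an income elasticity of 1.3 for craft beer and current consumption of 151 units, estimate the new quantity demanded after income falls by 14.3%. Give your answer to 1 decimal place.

122.9

%ΔQ ≈ η × %ΔI = 1.3 × (-14.3%) = -18.59%.
New Q ≈ 151 × (1 − 0.1859) = 122.9.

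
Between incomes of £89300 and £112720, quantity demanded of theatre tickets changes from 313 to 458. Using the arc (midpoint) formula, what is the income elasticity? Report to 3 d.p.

ΔQ = 458 − 313 = 145; midpoint Q̄ = (313 + 458)/2 = 385.5.
ΔI = 112720 − 89300 = 23420; midpoint Ī = (89300 + 112720)/2 = 101010.
η = (ΔQ/Q̄) ÷ (ΔI/Ī) = (145/385.5) ÷ (23420/101010) = 1.622.

1.622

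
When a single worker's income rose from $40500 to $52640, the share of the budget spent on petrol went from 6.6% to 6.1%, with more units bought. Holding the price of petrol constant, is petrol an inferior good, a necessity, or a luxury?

necessity

Quantity rises but the budget share falls as income rises, so 0 < η < 1.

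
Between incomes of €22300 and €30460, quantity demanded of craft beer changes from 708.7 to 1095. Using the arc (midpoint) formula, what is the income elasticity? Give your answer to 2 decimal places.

ΔQ = 1095 − 708.7 = 386.3; midpoint Q̄ = (708.7 + 1095)/2 = 901.85.
ΔI = 30460 − 22300 = 8160; midpoint Ī = (22300 + 30460)/2 = 26380.
η = (ΔQ/Q̄) ÷ (ΔI/Ī) = (386.3/901.85) ÷ (8160/26380) = 1.38.

1.38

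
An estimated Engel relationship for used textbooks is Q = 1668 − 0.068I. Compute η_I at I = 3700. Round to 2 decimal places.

-0.18

At I = 3700: Q = 1416.400.
dQ/dI = −0.068.
η = (dQ/dI)·(I/Q) = -0.068 × (3700/1416.400) = -0.18.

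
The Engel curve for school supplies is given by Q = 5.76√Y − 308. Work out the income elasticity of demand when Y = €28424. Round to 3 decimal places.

0.732

At Y = 28424: Q = 663.103.
dQ/dY = 5.76/(2√Y) = 0.0170824 at this income.
η = (dQ/dY)·(Y/Q) = 0.0170824 × (28424/663.103) = 0.732.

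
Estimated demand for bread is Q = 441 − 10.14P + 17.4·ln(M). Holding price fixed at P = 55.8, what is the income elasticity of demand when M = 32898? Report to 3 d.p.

0.310

At P = 55.8, M = 32898: Q = 56.168.
Holding P constant, ∂Q/∂M = 17.4/M = 0.000528908.
η_M = (∂Q/∂M)·(M/Q) = 0.000528908 × (32898/56.168) = 0.310.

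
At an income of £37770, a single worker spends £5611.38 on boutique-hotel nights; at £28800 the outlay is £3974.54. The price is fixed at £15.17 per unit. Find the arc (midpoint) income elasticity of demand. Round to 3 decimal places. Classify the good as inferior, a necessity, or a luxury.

With a constant price, Q₁ = 5611.38/15.17 = 369.900 and Q₂ = 3974.54/15.17 = 262.000 (equivalently, work directly with expenditure since P cancels).
Midpoint %ΔQ = (3974.54 − 5611.38)/4792.96 = -0.34151; midpoint %ΔI = (28800 − 37770)/33285 = -0.26949.
η = -0.34151 / -0.26949 = 1.267.
η > 1 ⇒ luxury.

1.267 (luxury)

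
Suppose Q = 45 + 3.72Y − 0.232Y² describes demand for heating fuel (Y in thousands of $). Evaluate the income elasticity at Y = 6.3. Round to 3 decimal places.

0.085

At Y = 6.3: Q = 59.2279.
dQ/dY = 3.72 − 0.464Y = 0.79680.
η = (dQ/dY)·(Y/Q) = 0.79680 × (6.3/59.2279) = 0.085.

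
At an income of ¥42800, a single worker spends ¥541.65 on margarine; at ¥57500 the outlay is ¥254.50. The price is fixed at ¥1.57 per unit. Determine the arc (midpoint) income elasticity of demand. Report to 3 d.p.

-2.461

With a constant price, Q₁ = 541.65/1.57 = 345.000 and Q₂ = 254.50/1.57 = 162.102 (equivalently, work directly with expenditure since P cancels).
Midpoint %ΔQ = (254.50 − 541.65)/398.08 = -0.72135; midpoint %ΔI = (57500 − 42800)/50150 = 0.29312.
η = -0.72135 / 0.29312 = -2.461.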